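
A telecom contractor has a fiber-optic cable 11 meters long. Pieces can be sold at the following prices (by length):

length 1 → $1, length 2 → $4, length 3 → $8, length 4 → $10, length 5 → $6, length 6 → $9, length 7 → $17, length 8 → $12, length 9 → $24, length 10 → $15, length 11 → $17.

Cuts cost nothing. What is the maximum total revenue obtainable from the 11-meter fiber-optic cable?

28

Let r[k] be the best obtainable value from length k. For each k, try every first piece i and keep the best of price[i] + r[k−i].
r[1] = 1
r[2] = max(1+1, 4+0) = 4
r[3] = max(1+4, 4+1, 8+0) = 8
r[4] = max(1+8, 4+4, 8+1, 10+0) = 10
r[5] = max(1+10, 4+8, 8+4, 10+1, 6+0) = 12
r[6] = max(1+12, 4+10, 8+8, 10+4, 6+1, 9+0) = 16
r[7] = max(1+16, 4+12, 8+10, …, 9+1, 17+0) = 18
r[8] = max(1+18, 4+16, 8+12, …, 17+1, 12+0) = 20
r[9] = max(1+20, 4+18, 8+16, …, 12+1, 24+0) = 24
r[10] = max(1+24, 4+20, 8+18, …, 24+1, 15+0) = 26
r[11] = max(1+26, 4+24, 8+20, …, 15+1, 17+0) = 28
One optimal cutting: 3 + 3 + 3 + 2 → $8 + $8 + $8 + $4 = $28.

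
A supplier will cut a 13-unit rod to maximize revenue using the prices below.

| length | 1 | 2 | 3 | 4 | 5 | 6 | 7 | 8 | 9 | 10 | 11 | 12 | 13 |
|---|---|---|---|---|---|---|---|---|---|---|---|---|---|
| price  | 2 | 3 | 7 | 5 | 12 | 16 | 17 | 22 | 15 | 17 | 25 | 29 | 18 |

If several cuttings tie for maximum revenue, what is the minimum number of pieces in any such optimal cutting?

Let r[k] be the best obtainable value from length k. For each k, try every first piece i and keep the best of price[i] + r[k−i].
r[1] = 2
r[2] = max(2+2, 3+0) = 4
r[3] = max(2+4, 3+2, 7+0) = 7
r[4] = max(2+7, 3+4, 7+2, 5+0) = 9
r[5] = max(2+9, 3+7, 7+4, 5+2, 12+0) = 12
r[6] = max(2+12, 3+9, 7+7, 5+4, 12+2, 16+0) = 16
r[7] = max(2+16, 3+12, 7+9, …, 16+2, 17+0) = 18
r[8] = max(2+18, 3+16, 7+12, …, 17+2, 22+0) = 22
r[9] = max(2+22, 3+18, 7+16, …, 22+2, 15+0) = 24
r[10] = max(2+24, 3+22, 7+18, …, 15+2, 17+0) = 26
r[11] = max(2+26, 3+24, 7+22, …, 17+2, 25+0) = 29
r[12] = max(2+29, 3+26, 7+24, …, 25+2, 29+0) = 32
r[13] = max(2+32, 3+29, 7+26, …, 29+2, 18+0) = 34
Maximum revenue is €34.
Now minimize piece count subject to staying optimal: for each k, pieces[k] = 1 + min over i with p[i]+r[k−i]=r[k] of pieces[k−i].
pieces[10] = 3
pieces[11] = 2
pieces[12] = 2
pieces[13] = 2

2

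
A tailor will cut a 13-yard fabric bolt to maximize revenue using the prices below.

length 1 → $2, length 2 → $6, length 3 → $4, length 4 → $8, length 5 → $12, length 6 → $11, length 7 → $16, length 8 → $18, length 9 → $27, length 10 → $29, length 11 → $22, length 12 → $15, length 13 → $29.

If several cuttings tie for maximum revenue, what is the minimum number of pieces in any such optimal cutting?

Build r[k] bottom-up: r[k] = max over allowed piece i of (p[i] + r[k−i]).
r[1] = 2
r[2] = max(2+2, 6+0) = 6
r[3] = max(2+6, 6+2, 4+0) = 8
r[4] = max(2+8, 6+6, 4+2, 8+0) = 12
r[5] = max(2+12, 6+8, 4+6, 8+2, 12+0) = 14
r[6] = max(2+14, 6+12, 4+8, 8+6, 12+2, 11+0) = 18
r[7] = max(2+18, 6+14, 4+12, …, 11+2, 16+0) = 20
r[8] = max(2+20, 6+18, 4+14, …, 16+2, 18+0) = 24
r[9] = max(2+24, 6+20, 4+18, …, 18+2, 27+0) = 27
r[10] = max(2+27, 6+24, 4+20, …, 27+2, 29+0) = 30
r[11] = max(2+30, 6+27, 4+24, …, 29+2, 22+0) = 33
r[12] = max(2+33, 6+30, 4+27, …, 22+2, 15+0) = 36
r[13] = max(2+36, 6+33, 4+30, …, 15+2, 29+0) = 39
Maximum revenue is $39.
Now minimize piece count subject to staying optimal: for each k, pieces[k] = 1 + min over i with p[i]+r[k−i]=r[k] of pieces[k−i].
pieces[10] = 5
pieces[11] = 2
pieces[12] = 6
pieces[13] = 3

3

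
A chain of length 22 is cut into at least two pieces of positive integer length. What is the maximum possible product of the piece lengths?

Fill prod[k] for k=2..22: at each k try every first piece i and multiply by the better of (k−i) uncut or prod[k−i].
Small cases: prod[2]=1, prod[3]=2, prod[4]=4, prod[5]=6, prod[6]=9, prod[7]=12, prod[8]=18, prod[9]=27, prod[10]=36, prod[11]=54, prod[12]=81, prod[13]=108, prod[14]=162.
prod[15] = 3·max(12,81) = 3·81 = 243
prod[16] = 2·max(14,162) = 2·162 = 324
prod[17] = 2·max(15,243) = 2·243 = 486
prod[18] = 3·max(15,243) = 3·243 = 729
prod[19] = 2·max(17,486) = 2·486 = 972
prod[20] = 2·max(18,729) = 2·729 = 1458
prod[21] = 3·max(18,729) = 3·729 = 2187
prod[22] = 2·max(20,1458) = 2·1458 = 2916
One optimal split: 3 + 3 + 3 + 3 + 3 + 3 + 2 + 2; product 3·3·3·3·3·3·2·2 = 2916.

2916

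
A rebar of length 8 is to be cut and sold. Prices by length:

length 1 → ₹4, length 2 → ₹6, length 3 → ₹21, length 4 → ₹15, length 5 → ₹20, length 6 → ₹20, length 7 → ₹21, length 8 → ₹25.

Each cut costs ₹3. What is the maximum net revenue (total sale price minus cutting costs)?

Let r[k] be the best obtainable value from length k. For each k, try every first piece i and keep the best of price[i] + r[k−i] minus the 3 cut fee when i<k.
r[1] = 4
r[2] = 6
r[3] = 21
r[4] = 22  (first piece 1, then r[3]=21)
r[5] = 24  (first piece 2, then r[3]=21)
r[6] = 39  (first piece 3, then r[3]=21)
r[7] = 40  (first piece 1, then r[6]=39)
r[8] = 42  (first piece 2, then r[6]=39)
One optimal plan: pieces 3 + 3 + 2 (2 cuts) → ₹48 − ₹6 = ₹42.

42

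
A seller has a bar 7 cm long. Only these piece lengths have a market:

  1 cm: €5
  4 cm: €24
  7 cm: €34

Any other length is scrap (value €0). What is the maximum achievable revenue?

Consider every possible first cut. f[k] is the best of p[i]+f[k−i] over all sellable i≤k.
f[1] = 5
f[2] = 10  (first piece 1, then f[1]=5)
f[3] = 15  (first piece 1, then f[2]=10)
f[4] = max(5+15, 24+0) = 24
f[5] = max(5+24, 24+5) = 29
f[6] = max(5+29, 24+10) = 34
f[7] = max(5+34, 24+15, 34+0) = 39
One optimal cutting: 4 + 1 + 1 + 1 → €39.

39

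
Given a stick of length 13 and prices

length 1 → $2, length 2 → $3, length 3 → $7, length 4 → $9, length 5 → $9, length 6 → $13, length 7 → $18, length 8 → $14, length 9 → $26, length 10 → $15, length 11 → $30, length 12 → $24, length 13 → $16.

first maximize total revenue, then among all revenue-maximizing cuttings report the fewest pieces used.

2

Consider every possible first cut. r[k] is the best of p[i]+r[k−i] over all sellable i≤k.
r[1] = 2
r[2] = max(2+2, 3+0) = 4
r[3] = max(2+4, 3+2, 7+0) = 7
r[4] = max(2+7, 3+4, 7+2, 9+0) = 9
r[5] = max(2+9, 3+7, 7+4, 9+2, 9+0) = 11
r[6] = max(2+11, 3+9, 7+7, 9+4, 9+2, 13+0) = 14
r[7] = max(2+14, 3+11, 7+9, …, 13+2, 18+0) = 18
r[8] = max(2+18, 3+14, 7+11, …, 18+2, 14+0) = 20
r[9] = max(2+20, 3+18, 7+14, …, 14+2, 26+0) = 26
r[10] = max(2+26, 3+20, 7+18, …, 26+2, 15+0) = 28
r[11] = max(2+28, 3+26, 7+20, …, 15+2, 30+0) = 30
r[12] = max(2+30, 3+28, 7+26, …, 30+2, 24+0) = 33
r[13] = max(2+33, 3+30, 7+28, …, 24+2, 16+0) = 35
Maximum revenue is $35.
Now minimize piece count subject to staying optimal: for each k, pieces[k] = 1 + min over i with p[i]+r[k−i]=r[k] of pieces[k−i].
pieces[10] = 2
pieces[11] = 1
pieces[12] = 2
pieces[13] = 2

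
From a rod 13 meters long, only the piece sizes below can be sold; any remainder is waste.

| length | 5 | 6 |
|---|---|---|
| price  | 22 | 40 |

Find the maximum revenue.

80

Consider every possible first cut. r[k] is the best of p[i]+r[k−i] over all sellable i≤k.
r[1] = 0
r[2] = 0
r[3] = 0
r[4] = 0
r[5] = 22
r[6] = max(22+0, 40+0) = 40
r[7] = max(22+0, 40+0) = 40
r[8] = max(22+0, 40+0) = 40
r[9] = max(22+0, 40+0) = 40
r[10] = max(22+22, 40+0) = 44
r[11] = max(22+40, 40+22) = 62
r[12] = max(22+40, 40+40) = 80
r[13] = max(22+40, 40+40) = 80
One optimal cutting: pieces 6 + 6 with 1 meter of scrap → 80.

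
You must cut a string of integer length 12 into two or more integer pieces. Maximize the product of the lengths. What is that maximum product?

Let prod[k] be the best product for length k (with at least one cut). For each first piece i, the rest contributes max(k−i, prod[k−i]).
Small cases: prod[2]=1, prod[3]=2, prod[4]=4, prod[5]=6.
prod[6] = 3×max(3,2) = 3×3 = 9
prod[7] = 2×max(5,6) = 2×6 = 12
prod[8] = 2×max(6,9) = 2×9 = 18
prod[9] = 3×max(6,9) = 3×9 = 27
prod[10] = 2×max(8,18) = 2×18 = 36
prod[11] = 2×max(9,27) = 2×27 = 54
prod[12] = 3×max(9,27) = 3×27 = 81
One optimal split: 3 + 3 + 3 + 3; product 3×3×3×3 = 81.

81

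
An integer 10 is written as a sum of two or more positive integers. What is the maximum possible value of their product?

Define g[k] = max over 1≤i<k of i · max(k−i, g[k−i]); the inner max lets the remainder stay uncut if that's better.
g[2] = 1×max(1,0) = 1×1 = 1
g[3] = 1×max(2,1) = 1×2 = 2
g[4] = 2×max(2,1) = 2×2 = 4
g[5] = 2×max(3,2) = 2×3 = 6
g[6] = 3×max(3,2) = 3×3 = 9
g[7] = 2×max(5,6) = 2×6 = 12
g[8] = 2×max(6,9) = 2×9 = 18
g[9] = 3×max(6,9) = 3×9 = 27
g[10] = 2×max(8,18) = 2×18 = 36
One optimal split: 3 + 3 + 2 + 2; product 3×3×2×2 = 36.

36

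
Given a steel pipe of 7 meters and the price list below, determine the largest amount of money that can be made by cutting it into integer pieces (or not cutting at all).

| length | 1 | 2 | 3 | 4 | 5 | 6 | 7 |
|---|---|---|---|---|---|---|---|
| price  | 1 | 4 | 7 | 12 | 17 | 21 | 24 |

Consider every possible first cut. R[k] is the best of p[i]+R[k−i] over all sellable i≤k.
R[1] = 1
R[2] = max(1+1, 4+0) = 4
R[3] = max(1+4, 4+1, 7+0) = 7
R[4] = max(1+7, 4+4, 7+1, 12+0) = 12
R[5] = max(1+12, 4+7, 7+4, 12+1, 17+0) = 17
R[6] = max(1+17, 4+12, 7+7, 12+4, 17+1, 21+0) = 21
R[7] = max(1+21, 4+17, 7+12, …, 21+1, 24+0) = 24
Best is to sell the whole 7-meter piece uncut for $24.

24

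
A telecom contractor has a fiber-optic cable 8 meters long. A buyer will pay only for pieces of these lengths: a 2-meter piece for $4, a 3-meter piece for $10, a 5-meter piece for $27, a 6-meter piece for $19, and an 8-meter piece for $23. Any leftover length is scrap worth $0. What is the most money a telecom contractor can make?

37

Consider every possible first cut. f[k] is the best of p[i]+f[k−i] over all sellable i≤k.
f[1] = 0
f[2] = 4
f[3] = 10
f[4] = 10
f[5] = 27
f[6] = 27
f[7] = 31  (first piece 2, then f[5]=27)
f[8] = 37  (first piece 3, then f[5]=27)
One optimal cutting: 5 + 3 → $37.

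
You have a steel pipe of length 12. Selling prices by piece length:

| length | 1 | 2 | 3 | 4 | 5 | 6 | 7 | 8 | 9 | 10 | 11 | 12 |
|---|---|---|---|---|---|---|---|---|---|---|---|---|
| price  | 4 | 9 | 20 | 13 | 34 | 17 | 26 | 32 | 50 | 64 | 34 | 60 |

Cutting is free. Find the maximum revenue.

Consider every possible first cut. r[k] is the best of p[i]+r[k−i] over all sellable i≤k.
r[1] = 4
r[2] = max(4+4, 9+0) = 9
r[3] = max(4+9, 9+4, 20+0) = 20
r[4] = max(4+20, 9+9, 20+4, 13+0) = 24
r[5] = max(4+24, 9+20, 20+9, 13+4, 34+0) = 34
r[6] = max(4+34, 9+24, 20+20, 13+9, 34+4, 17+0) = 40
r[7] = max(4+40, 9+34, 20+24, …, 17+4, 26+0) = 44
r[8] = max(4+44, 9+40, 20+34, …, 26+4, 32+0) = 54
r[9] = max(4+54, 9+44, 20+40, …, 32+4, 50+0) = 60
r[10] = max(4+60, 9+54, 20+44, …, 50+4, 64+0) = 68
r[11] = max(4+68, 9+60, 20+54, …, 64+4, 34+0) = 74
r[12] = max(4+74, 9+68, 20+60, …, 34+4, 60+0) = 80
One optimal cutting: 3 + 3 + 3 + 3 → $20 + $20 + $20 + $20 = $80.

80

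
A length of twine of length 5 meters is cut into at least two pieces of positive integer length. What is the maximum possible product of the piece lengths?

Let f[k] be the best product for length k (with at least one cut). For each first piece i, the rest contributes max(k−i, f[k−i]).
f[2] = 1*max(1,0) = 1*1 = 1
f[3] = max(1*2, 2*1) = 2
f[4] = max(1*3, 2*2, 3*1) = 4
f[5] = max(1*4, 2*3, 3*2, 4*1) = 6
One optimal split: 3 + 2; product 3*2 = 6.

6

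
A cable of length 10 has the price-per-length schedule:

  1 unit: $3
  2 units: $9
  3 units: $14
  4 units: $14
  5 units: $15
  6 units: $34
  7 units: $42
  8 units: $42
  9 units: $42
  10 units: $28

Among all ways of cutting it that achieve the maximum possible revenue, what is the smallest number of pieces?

2

Consider every possible first cut. r[k] is the best of p[i]+r[k−i] over all sellable i≤k.
r[1] = 3
r[2] = max(3+3, 9+0) = 9
r[3] = max(3+9, 9+3, 14+0) = 14
r[4] = max(3+14, 9+9, 14+3, 14+0) = 18
r[5] = max(3+18, 9+14, 14+9, 14+3, 15+0) = 23
r[6] = max(3+23, 9+18, 14+14, 14+9, 15+3, 34+0) = 34
r[7] = max(3+34, 9+23, 14+18, …, 34+3, 42+0) = 42
r[8] = max(3+42, 9+34, 14+23, …, 42+3, 42+0) = 45
r[9] = max(3+45, 9+42, 14+34, …, 42+3, 42+0) = 51
r[10] = max(3+51, 9+45, 14+42, …, 42+3, 28+0) = 56
Maximum revenue is $56.
Now minimize piece count subject to staying optimal: for each k, pieces[k] = 1 + min over i with p[i]+r[k−i]=r[k] of pieces[k−i].
pieces[7] = 1
pieces[8] = 2
pieces[9] = 2
pieces[10] = 2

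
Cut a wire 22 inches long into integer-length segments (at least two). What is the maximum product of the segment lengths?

2916

Define m[k] = max over 1≤i<k of i · max(k−i, m[k−i]); the inner max lets the remainder stay uncut if that's better.
m[2] = 1*max(1,0) = 1*1 = 1
m[3] = 1*max(2,1) = 1*2 = 2
m[4] = 2*max(2,1) = 2*2 = 4
m[5] = 2*max(3,2) = 2*3 = 6
m[6] = 3*max(3,2) = 3*3 = 9
m[7] = 2*max(5,6) = 2*6 = 12
m[8] = 2*max(6,9) = 2*9 = 18
m[9] = 3*max(6,9) = 3*9 = 27
m[10] = 2*max(8,18) = 2*18 = 36
m[11] = 2*max(9,27) = 2*27 = 54
m[12] = 3*max(9,27) = 3*27 = 81
m[13] = 2*max(11,54) = 2*54 = 108
m[14] = 2*max(12,81) = 2*81 = 162
m[15] = 3*max(12,81) = 3*81 = 243
m[16] = 2*max(14,162) = 2*162 = 324
m[17] = 2*max(15,243) = 2*243 = 486
m[18] = 3*max(15,243) = 3*243 = 729
m[19] = 2*max(17,486) = 2*486 = 972
m[20] = 2*max(18,729) = 2*729 = 1458
m[21] = 3*max(18,729) = 3*729 = 2187
m[22] = 2*max(20,1458) = 2*1458 = 2916
One optimal split: 3 + 3 + 3 + 3 + 3 + 3 + 2 + 2; product 3*3*3*3*3*3*2*2 = 2916.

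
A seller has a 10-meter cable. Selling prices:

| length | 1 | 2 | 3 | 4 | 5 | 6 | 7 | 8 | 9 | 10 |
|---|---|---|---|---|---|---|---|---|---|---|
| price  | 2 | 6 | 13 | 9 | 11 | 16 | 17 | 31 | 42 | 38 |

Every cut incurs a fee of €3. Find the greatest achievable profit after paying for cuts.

41

Let v[k] be the best obtainable value from length k. For each k, try every first piece i and keep the best of price[i] + v[k−i] minus the 3 cut fee when i<k.
v[1] = 2
v[2] = 6
v[3] = 13
v[4] = 12  (first piece 1, then v[3]=13)
v[5] = 16  (first piece 2, then v[3]=13)
v[6] = 23  (first piece 3, then v[3]=13)
v[7] = 22  (first piece 1, then v[6]=23)
v[8] = 31
v[9] = 42
v[10] = 41  (first piece 1, then v[9]=42)
One optimal plan: pieces 9 + 1 (1 cut) → €44 − €3 = €41.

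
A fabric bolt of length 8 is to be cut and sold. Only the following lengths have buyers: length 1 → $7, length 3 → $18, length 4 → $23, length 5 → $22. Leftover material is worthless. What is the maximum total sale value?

56

Consider every possible first cut. f[k] is the best of p[i]+f[k−i] over all sellable i≤k.
f[1] = 7
f[2] = 14  (first piece 1, then f[1]=7)
f[3] = max(7+14, 18+0) = 21
f[4] = max(7+21, 18+7, 23+0) = 28
f[5] = max(7+28, 18+14, 23+7, 22+0) = 35
f[6] = max(7+35, 18+21, 23+14, 22+7) = 42
f[7] = max(7+42, 18+28, 23+21, 22+14) = 49
f[8] = max(7+49, 18+35, 23+28, 22+21) = 56
One optimal cutting: 1 + 1 + 1 + 1 + 1 + 1 + 1 + 1 → $56.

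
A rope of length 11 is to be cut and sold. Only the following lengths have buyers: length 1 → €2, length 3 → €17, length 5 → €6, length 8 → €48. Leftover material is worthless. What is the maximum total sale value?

Consider every possible first cut. r[k] is the best of p[i]+r[k−i] over all sellable i≤k.
r[1] = 2
r[2] = 4  (first piece 1, then r[1]=2)
r[3] = 17
r[4] = 19  (first piece 1, then r[3]=17)
r[5] = 21  (first piece 1, then r[4]=19)
r[6] = 34  (first piece 3, then r[3]=17)
r[7] = 36  (first piece 1, then r[6]=34)
r[8] = 48
r[9] = 51  (first piece 3, then r[6]=34)
r[10] = 53  (first piece 1, then r[9]=51)
r[11] = 65  (first piece 3, then r[8]=48)
One optimal cutting: 8 + 3 → €65.

65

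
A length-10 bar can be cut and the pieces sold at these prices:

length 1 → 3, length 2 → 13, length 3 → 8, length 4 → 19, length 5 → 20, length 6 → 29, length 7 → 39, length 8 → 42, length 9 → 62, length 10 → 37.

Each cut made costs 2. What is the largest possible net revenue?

63

Let v[k] be the best obtainable value from length k. For each k, try every first piece i and keep the best of price[i] + v[k−i] minus the 2 cut fee when i<k.
v[1] = 3
v[2] = 13
v[3] = 14  (first piece 1, then v[2]=13)
v[4] = 24  (first piece 2, then v[2]=13)
v[5] = 25  (first piece 1, then v[4]=24)
v[6] = 35  (first piece 2, then v[4]=24)
v[7] = 39
v[8] = 46  (first piece 2, then v[6]=35)
v[9] = 62
v[10] = 63  (first piece 1, then v[9]=62)
One optimal plan: pieces 9 + 1 (1 cut) → 65 − 2 = 63.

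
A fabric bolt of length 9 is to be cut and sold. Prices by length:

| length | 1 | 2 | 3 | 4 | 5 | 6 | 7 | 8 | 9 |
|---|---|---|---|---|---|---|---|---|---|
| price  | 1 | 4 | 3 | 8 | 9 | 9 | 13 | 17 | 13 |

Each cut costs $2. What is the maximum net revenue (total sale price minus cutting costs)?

16

Let r[k] be the best obtainable value from length k. For each k, try every first piece i and keep the best of price[i] + r[k−i] minus the 2 cut fee when i<k.
r[1] = 1
r[2] = max(1+1-2, 4+0) = 4
r[3] = max(1+4-2, 4+1-2, 3+0) = 3
r[4] = max(1+3-2, 4+4-2, 3+1-2, 8+0) = 8
r[5] = max(1+8-2, 4+3-2, 3+4-2, 8+1-2, 9+0) = 9
r[6] = max(1+9-2, 4+8-2, 3+3-2, 8+4-2, 9+1-2, 9+0) = 10
r[7] = max(1+10-2, 4+9-2, 3+8-2, …, 9+1-2, 13+0) = 13
r[8] = max(1+13-2, 4+10-2, 3+9-2, …, 13+1-2, 17+0) = 17
r[9] = max(1+17-2, 4+13-2, 3+10-2, …, 17+1-2, 13+0) = 16
One optimal plan: pieces 8 + 1 (1 cut) → $18 − $2 = $16.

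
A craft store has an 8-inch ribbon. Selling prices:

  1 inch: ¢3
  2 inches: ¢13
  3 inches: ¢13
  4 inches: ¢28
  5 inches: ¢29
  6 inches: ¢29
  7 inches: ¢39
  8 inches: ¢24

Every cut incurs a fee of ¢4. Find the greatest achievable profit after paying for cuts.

Let v[k] be the best obtainable value from length k. For each k, try every first piece i and keep the best of price[i] + v[k−i] minus the 4 cut fee when i<k.
v[1] = 3
v[2] = max(3+3-4, 13+0) = 13
v[3] = max(3+13-4, 13+3-4, 13+0) = 13
v[4] = max(3+13-4, 13+13-4, 13+3-4, 28+0) = 28
v[5] = max(3+28-4, 13+13-4, 13+13-4, 28+3-4, 29+0) = 29
v[6] = max(3+29-4, 13+28-4, 13+13-4, 28+13-4, 29+3-4, 29+0) = 37
v[7] = max(3+37-4, 13+29-4, 13+28-4, …, 29+3-4, 39+0) = 39
v[8] = max(3+39-4, 13+37-4, 13+29-4, …, 39+3-4, 24+0) = 52
One optimal plan: pieces 4 + 4 (1 cut) → ¢56 − ¢4 = ¢52.

52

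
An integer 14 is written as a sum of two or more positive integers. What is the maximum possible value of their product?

Define g[k] = max over 1≤i<k of i · max(k−i, g[k−i]); the inner max lets the remainder stay uncut if that's better.
g[2] = 1·max(1,0) = 1·1 = 1
g[3] = max(1·2, 2·1) = 2
g[4] = max(1·3, 2·2, 3·1) = 4
g[5] = max(1·4, 2·3, 3·2, 4·1) = 6
g[6] = max(1·6, 2·4, 3·3, 4·2, 5·1) = 9
g[7] = max(1·9, 2·6, 3·4, 4·3, 5·2, 6·1) = 12
g[8] = max(1·12, 2·9, 3·6, …, 6·2, 7·1) = 18
g[9] = max(1·18, 2·12, 3·9, …, 7·2, 8·1) = 27
g[10] = max(1·27, 2·18, 3·12, …, 8·2, 9·1) = 36
g[11] = max(1·36, 2·27, 3·18, …, 9·2, 10·1) = 54
g[12] = max(1·54, 2·36, 3·27, …, 10·2, 11·1) = 81
g[13] = max(1·81, 2·54, 3·36, …, 11·2, 12·1) = 108
g[14] = max(1·108, 2·81, 3·54, …, 12·2, 13·1) = 162
One optimal split: 3 + 3 + 3 + 3 + 2; product 3·3·3·3·2 = 162.

162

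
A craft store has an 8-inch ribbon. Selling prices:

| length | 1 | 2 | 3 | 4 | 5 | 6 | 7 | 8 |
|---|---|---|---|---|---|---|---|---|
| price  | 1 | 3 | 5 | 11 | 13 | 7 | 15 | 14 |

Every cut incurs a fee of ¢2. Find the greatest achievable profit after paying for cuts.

Let r[k] be the best obtainable value from length k. For each k, try every first piece i and keep the best of price[i] + r[k−i] minus the 2 cut fee when i<k.
r[1] = 1
r[2] = 3
r[3] = 5
r[4] = 11
r[5] = 13
r[6] = 12  (first piece 1, then r[5]=13)
r[7] = 15
r[8] = 20  (first piece 4, then r[4]=11)
One optimal plan: pieces 4 + 4 (1 cut) → ¢22 − ¢2 = ¢20.

20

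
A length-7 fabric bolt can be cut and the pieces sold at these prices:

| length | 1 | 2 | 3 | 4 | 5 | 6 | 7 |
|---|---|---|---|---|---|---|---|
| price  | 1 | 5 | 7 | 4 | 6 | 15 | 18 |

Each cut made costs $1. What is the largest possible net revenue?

18

Build v[k] bottom-up: v[k] = max over allowed piece i of (p[i] + v[k−i]) − 1 per cut.
v[1] = 1
v[2] = max(1+1-1, 5+0) = 5
v[3] = max(1+5-1, 5+1-1, 7+0) = 7
v[4] = max(1+7-1, 5+5-1, 7+1-1, 4+0) = 9
v[5] = max(1+9-1, 5+7-1, 7+5-1, 4+1-1, 6+0) = 11
v[6] = max(1+11-1, 5+9-1, 7+7-1, 4+5-1, 6+1-1, 15+0) = 15
v[7] = max(1+15-1, 5+11-1, 7+9-1, …, 15+1-1, 18+0) = 18
Best is to make no cuts and sell whole for $18.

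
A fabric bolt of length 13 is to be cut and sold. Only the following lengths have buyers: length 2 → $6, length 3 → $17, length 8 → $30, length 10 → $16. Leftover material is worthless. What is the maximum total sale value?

68

Build best[k] bottom-up: best[k] = max over allowed piece i of (p[i] + best[k−i]).
best[1] = 0
best[2] = 6
best[3] = max(6+0, 17+0) = 17
best[4] = max(6+6, 17+0) = 17
best[5] = max(6+17, 17+6) = 23
best[6] = max(6+17, 17+17) = 34
best[7] = max(6+23, 17+17) = 34
best[8] = max(6+34, 17+23, 30+0) = 40
best[9] = max(6+34, 17+34, 30+0) = 51
best[10] = max(6+40, 17+34, 30+6, 16+0) = 51
best[11] = max(6+51, 17+40, 30+17, 16+0) = 57
best[12] = max(6+51, 17+51, 30+17, 16+6) = 68
best[13] = max(6+57, 17+51, 30+23, 16+17) = 68
One optimal cutting: pieces 3 + 3 + 3 + 3 with 1 yard of scrap → $68.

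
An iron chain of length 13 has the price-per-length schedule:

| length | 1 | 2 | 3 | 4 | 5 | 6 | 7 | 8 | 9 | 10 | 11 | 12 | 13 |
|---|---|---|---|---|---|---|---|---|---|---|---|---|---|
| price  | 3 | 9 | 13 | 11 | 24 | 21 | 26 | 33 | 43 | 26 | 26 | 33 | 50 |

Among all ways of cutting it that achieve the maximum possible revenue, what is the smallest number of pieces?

Build r[k] bottom-up: r[k] = max over allowed piece i of (p[i] + r[k−i]).
r[1] = 3
r[2] = max(3+3, 9+0) = 9
r[3] = max(3+9, 9+3, 13+0) = 13
r[4] = max(3+13, 9+9, 13+3, 11+0) = 18
r[5] = max(3+18, 9+13, 13+9, 11+3, 24+0) = 24
r[6] = max(3+24, 9+18, 13+13, 11+9, 24+3, 21+0) = 27
r[7] = max(3+27, 9+24, 13+18, …, 21+3, 26+0) = 33
r[8] = max(3+33, 9+27, 13+24, …, 26+3, 33+0) = 37
r[9] = max(3+37, 9+33, 13+27, …, 33+3, 43+0) = 43
r[10] = max(3+43, 9+37, 13+33, …, 43+3, 26+0) = 48
r[11] = max(3+48, 9+43, 13+37, …, 26+3, 26+0) = 52
r[12] = max(3+52, 9+48, 13+43, …, 26+3, 33+0) = 57
r[13] = max(3+57, 9+52, 13+48, …, 33+3, 50+0) = 61
Maximum revenue is $61.
Now minimize piece count subject to staying optimal: for each k, pieces[k] = 1 + min over i with p[i]+r[k−i]=r[k] of pieces[k−i].
pieces[10] = 2
pieces[11] = 2
pieces[12] = 3
pieces[13] = 3

3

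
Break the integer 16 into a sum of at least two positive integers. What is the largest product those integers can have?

Define g[k] = max over 1≤i<k of i · max(k−i, g[k−i]); the inner max lets the remainder stay uncut if that's better.
g[2] = 1·max(1,0) = 1·1 = 1
g[3] = max(1·2, 2·1) = 2
g[4] = max(1·3, 2·2, 3·1) = 4
g[5] = max(1·4, 2·3, 3·2, 4·1) = 6
g[6] = max(1·6, 2·4, 3·3, 4·2, 5·1) = 9
g[7] = max(1·9, 2·6, 3·4, 4·3, 5·2, 6·1) = 12
g[8] = max(1·12, 2·9, 3·6, …, 6·2, 7·1) = 18
g[9] = max(1·18, 2·12, 3·9, …, 7·2, 8·1) = 27
g[10] = max(1·27, 2·18, 3·12, …, 8·2, 9·1) = 36
g[11] = max(1·36, 2·27, 3·18, …, 9·2, 10·1) = 54
g[12] = max(1·54, 2·36, 3·27, …, 10·2, 11·1) = 81
g[13] = max(1·81, 2·54, 3·36, …, 11·2, 12·1) = 108
g[14] = max(1·108, 2·81, 3·54, …, 12·2, 13·1) = 162
g[15] = max(1·162, 2·108, 3·81, …, 13·2, 14·1) = 243
g[16] = max(1·243, 2·162, 3·108, …, 14·2, 15·1) = 324
One optimal split: 3 + 3 + 3 + 3 + 2 + 2; product 3·3·3·3·2·2 = 324.

324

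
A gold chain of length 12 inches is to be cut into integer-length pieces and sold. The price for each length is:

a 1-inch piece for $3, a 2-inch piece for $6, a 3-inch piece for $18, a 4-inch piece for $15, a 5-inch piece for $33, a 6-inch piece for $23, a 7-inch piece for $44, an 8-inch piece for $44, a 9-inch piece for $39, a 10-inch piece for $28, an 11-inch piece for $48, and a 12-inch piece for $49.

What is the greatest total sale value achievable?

Let R[k] be the best obtainable value from length k. For each k, try every first piece i and keep the best of price[i] + R[k−i].
R[1] = 3
R[2] = 6  (first piece 1, then R[1]=3)
R[3] = 18
R[4] = 21  (first piece 1, then R[3]=18)
R[5] = 33
R[6] = 36  (first piece 1, then R[5]=33)
R[7] = 44
R[8] = 51  (first piece 3, then R[5]=33)
R[9] = 54  (first piece 1, then R[8]=51)
R[10] = 66  (first piece 5, then R[5]=33)
R[11] = 69  (first piece 1, then R[10]=66)
R[12] = 77  (first piece 5, then R[7]=44)
One optimal cutting: 7 + 5 → $44 + $33 = $77.

77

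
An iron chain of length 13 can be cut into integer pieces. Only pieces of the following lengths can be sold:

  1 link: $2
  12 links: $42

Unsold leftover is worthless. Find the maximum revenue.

44

Build f[k] bottom-up: f[k] = max over allowed piece i of (p[i] + f[k−i]).
f[1] = 2
f[2] = 4  (first piece 1, then f[1]=2)
f[3] = 6  (first piece 1, then f[2]=4)
f[4] = 8  (first piece 1, then f[3]=6)
f[5] = 10  (first piece 1, then f[4]=8)
f[6] = 12  (first piece 1, then f[5]=10)
f[7] = 14  (first piece 1, then f[6]=12)
f[8] = 16  (first piece 1, then f[7]=14)
f[9] = 18  (first piece 1, then f[8]=16)
f[10] = 20  (first piece 1, then f[9]=18)
f[11] = 22  (first piece 1, then f[10]=20)
f[12] = 42
f[13] = 44  (first piece 1, then f[12]=42)
One optimal cutting: 12 + 1 → $44.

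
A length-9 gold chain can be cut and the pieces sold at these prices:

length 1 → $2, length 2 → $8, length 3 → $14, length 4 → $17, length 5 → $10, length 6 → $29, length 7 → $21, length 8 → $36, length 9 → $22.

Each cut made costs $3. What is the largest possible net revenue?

40

Let r[k] be the best obtainable value from length k. For each k, try every first piece i and keep the best of price[i] + r[k−i] minus the 3 cut fee when i<k.
r[1] = 2
r[2] = max(2+2-3, 8+0) = 8
r[3] = max(2+8-3, 8+2-3, 14+0) = 14
r[4] = max(2+14-3, 8+8-3, 14+2-3, 17+0) = 17
r[5] = max(2+17-3, 8+14-3, 14+8-3, 17+2-3, 10+0) = 19
r[6] = max(2+19-3, 8+17-3, 14+14-3, 17+8-3, 10+2-3, 29+0) = 29
r[7] = max(2+29-3, 8+19-3, 14+17-3, …, 29+2-3, 21+0) = 28
r[8] = max(2+28-3, 8+29-3, 14+19-3, …, 21+2-3, 36+0) = 36
r[9] = max(2+36-3, 8+28-3, 14+29-3, …, 36+2-3, 22+0) = 40
One optimal plan: pieces 6 + 3 (1 cut) → $43 − $3 = $40.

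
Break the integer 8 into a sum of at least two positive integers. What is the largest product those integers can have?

18

Define prod[k] = max over 1≤i<k of i · max(k−i, prod[k−i]); the inner max lets the remainder stay uncut if that's better.
prod[2] = 1·max(1,0) = 1·1 = 1
prod[3] = 1·max(2,1) = 1·2 = 2
prod[4] = 2·max(2,1) = 2·2 = 4
prod[5] = 2·max(3,2) = 2·3 = 6
prod[6] = 3·max(3,2) = 3·3 = 9
prod[7] = 2·max(5,6) = 2·6 = 12
prod[8] = 2·max(6,9) = 2·9 = 18
One optimal split: 3 + 3 + 2; product 3·3·2 = 18.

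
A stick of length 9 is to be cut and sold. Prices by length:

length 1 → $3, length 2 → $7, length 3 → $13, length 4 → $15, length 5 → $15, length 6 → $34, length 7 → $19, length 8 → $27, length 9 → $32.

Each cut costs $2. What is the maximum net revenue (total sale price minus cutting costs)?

Build net[k] bottom-up: net[k] = max over allowed piece i of (p[i] + net[k−i]) − 2 per cut.
net[1] = 3
net[2] = 7
net[3] = 13
net[4] = 15
net[5] = 18  (first piece 2, then net[3]=13)
net[6] = 34
net[7] = 35  (first piece 1, then net[6]=34)
net[8] = 39  (first piece 2, then net[6]=34)
net[9] = 45  (first piece 3, then net[6]=34)
One optimal plan: pieces 6 + 3 (1 cut) → $47 − $2 = $45.

45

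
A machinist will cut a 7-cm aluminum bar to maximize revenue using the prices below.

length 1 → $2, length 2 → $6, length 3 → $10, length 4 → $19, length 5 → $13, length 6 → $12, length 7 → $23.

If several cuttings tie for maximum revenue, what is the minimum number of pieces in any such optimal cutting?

Let r[k] be the best obtainable value from length k. For each k, try every first piece i and keep the best of price[i] + r[k−i].
r[1] = 2
r[2] = 6
r[3] = 10
r[4] = 19
r[5] = 21  (first piece 1, then r[4]=19)
r[6] = 25  (first piece 2, then r[4]=19)
r[7] = 29  (first piece 3, then r[4]=19)
Maximum revenue is $29.
Now minimize piece count subject to staying optimal: for each k, pieces[k] = 1 + min over i with p[i]+r[k−i]=r[k] of pieces[k−i].
pieces[4] = 1
pieces[5] = 2
pieces[6] = 2
pieces[7] = 2

2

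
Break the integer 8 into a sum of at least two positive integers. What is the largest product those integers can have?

18

Define g[k] = max over 1≤i<k of i · max(k−i, g[k−i]); the inner max lets the remainder stay uncut if that's better.
Small cases: g[2]=1, g[3]=2.
g[4] = max(1·3, 2·2, 3·1) = 4
g[5] = max(1·4, 2·3, 3·2, 4·1) = 6
g[6] = max(1·6, 2·4, 3·3, 4·2, 5·1) = 9
g[7] = max(1·9, 2·6, 3·4, 4·3, 5·2, 6·1) = 12
g[8] = max(1·12, 2·9, 3·6, …, 6·2, 7·1) = 18
One optimal split: 3 + 3 + 2; product 3·3·2 = 18.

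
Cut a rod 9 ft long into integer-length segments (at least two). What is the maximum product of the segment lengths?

27

Fill f[k] for k=2..9: at each k try every first piece i and multiply by the better of (k−i) uncut or f[k−i].
f[2] = 1·max(1,0) = 1·1 = 1
f[3] = max(1·2, 2·1) = 2
f[4] = max(1·3, 2·2, 3·1) = 4
f[5] = max(1·4, 2·3, 3·2, 4·1) = 6
f[6] = max(1·6, 2·4, 3·3, 4·2, 5·1) = 9
f[7] = max(1·9, 2·6, 3·4, 4·3, 5·2, 6·1) = 12
f[8] = max(1·12, 2·9, 3·6, …, 6·2, 7·1) = 18
f[9] = max(1·18, 2·12, 3·9, …, 7·2, 8·1) = 27
One optimal split: 3 + 3 + 3; product 3·3·3 = 27.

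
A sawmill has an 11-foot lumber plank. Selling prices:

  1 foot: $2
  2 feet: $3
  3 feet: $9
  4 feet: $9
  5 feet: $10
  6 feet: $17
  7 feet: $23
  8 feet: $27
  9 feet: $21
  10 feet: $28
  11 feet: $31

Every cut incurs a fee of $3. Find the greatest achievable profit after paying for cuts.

Build net[k] bottom-up: net[k] = max over allowed piece i of (p[i] + net[k−i]) − 3 per cut.
net[1] = 2
net[2] = max(2+2-3, 3+0) = 3
net[3] = max(2+3-3, 3+2-3, 9+0) = 9
net[4] = max(2+9-3, 3+3-3, 9+2-3, 9+0) = 9
net[5] = max(2+9-3, 3+9-3, 9+3-3, 9+2-3, 10+0) = 10
net[6] = max(2+10-3, 3+9-3, 9+9-3, 9+3-3, 10+2-3, 17+0) = 17
net[7] = max(2+17-3, 3+10-3, 9+9-3, …, 17+2-3, 23+0) = 23
net[8] = max(2+23-3, 3+17-3, 9+10-3, …, 23+2-3, 27+0) = 27
net[9] = max(2+27-3, 3+23-3, 9+17-3, …, 27+2-3, 21+0) = 26
net[10] = max(2+26-3, 3+27-3, 9+23-3, …, 21+2-3, 28+0) = 29
net[11] = max(2+29-3, 3+26-3, 9+27-3, …, 28+2-3, 31+0) = 33
One optimal plan: pieces 8 + 3 (1 cut) → $36 − $3 = $33.

33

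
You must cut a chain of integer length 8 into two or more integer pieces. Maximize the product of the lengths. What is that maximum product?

18

Let g[k] be the best product for length k (with at least one cut). For each first piece i, the rest contributes max(k−i, g[k−i]).
g[2] = 1·max(1,0) = 1·1 = 1
g[3] = 1·max(2,1) = 1·2 = 2
g[4] = 2·max(2,1) = 2·2 = 4
g[5] = 2·max(3,2) = 2·3 = 6
g[6] = 3·max(3,2) = 3·3 = 9
g[7] = 2·max(5,6) = 2·6 = 12
g[8] = 2·max(6,9) = 2·9 = 18
One optimal split: 3 + 3 + 2; product 3·3·2 = 18.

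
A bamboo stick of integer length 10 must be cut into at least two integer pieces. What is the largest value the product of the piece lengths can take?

Fill P[k] for k=2..10: at each k try every first piece i and multiply by the better of (k−i) uncut or P[k−i].
P[2] = 1×max(1,0) = 1×1 = 1
P[3] = 1×max(2,1) = 1×2 = 2
P[4] = 2×max(2,1) = 2×2 = 4
P[5] = 2×max(3,2) = 2×3 = 6
P[6] = 3×max(3,2) = 3×3 = 9
P[7] = 2×max(5,6) = 2×6 = 12
P[8] = 2×max(6,9) = 2×9 = 18
P[9] = 3×max(6,9) = 3×9 = 27
P[10] = 2×max(8,18) = 2×18 = 36
One optimal split: 3 + 3 + 2 + 2; product 3×3×2×2 = 36.

36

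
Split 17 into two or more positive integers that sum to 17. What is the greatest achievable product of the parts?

486

Let f[k] be the best product for length k (with at least one cut). For each first piece i, the rest contributes max(k−i, f[k−i]).
f[2] = 1·max(1,0) = 1·1 = 1
f[3] = max(1·2, 2·1) = 2
f[4] = max(1·3, 2·2, 3·1) = 4
f[5] = max(1·4, 2·3, 3·2, 4·1) = 6
f[6] = max(1·6, 2·4, 3·3, 4·2, 5·1) = 9
f[7] = max(1·9, 2·6, 3·4, 4·3, 5·2, 6·1) = 12
f[8] = max(1·12, 2·9, 3·6, …, 6·2, 7·1) = 18
f[9] = max(1·18, 2·12, 3·9, …, 7·2, 8·1) = 27
f[10] = max(1·27, 2·18, 3·12, …, 8·2, 9·1) = 36
f[11] = max(1·36, 2·27, 3·18, …, 9·2, 10·1) = 54
f[12] = max(1·54, 2·36, 3·27, …, 10·2, 11·1) = 81
f[13] = max(1·81, 2·54, 3·36, …, 11·2, 12·1) = 108
f[14] = max(1·108, 2·81, 3·54, …, 12·2, 13·1) = 162
f[15] = max(1·162, 2·108, 3·81, …, 13·2, 14·1) = 243
f[16] = max(1·243, 2·162, 3·108, …, 14·2, 15·1) = 324
f[17] = max(1·324, 2·243, 3·162, …, 15·2, 16·1) = 486
One optimal split: 3 + 3 + 3 + 3 + 3 + 2; product 3·3·3·3·3·2 = 486.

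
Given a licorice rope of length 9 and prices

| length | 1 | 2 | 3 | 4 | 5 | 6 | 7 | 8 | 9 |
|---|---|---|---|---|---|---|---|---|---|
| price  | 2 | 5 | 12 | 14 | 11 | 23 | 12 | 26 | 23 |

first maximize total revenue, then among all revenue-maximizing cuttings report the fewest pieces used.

Build r[k] bottom-up: r[k] = max over allowed piece i of (p[i] + r[k−i]).
r[1] = 2
r[2] = 5
r[3] = 12
r[4] = 14  (first piece 1, then r[3]=12)
r[5] = 17  (first piece 2, then r[3]=12)
r[6] = 24  (first piece 3, then r[3]=12)
r[7] = 26  (first piece 1, then r[6]=24)
r[8] = 29  (first piece 2, then r[6]=24)
r[9] = 36  (first piece 3, then r[6]=24)
Maximum revenue is ¢36.
Now minimize piece count subject to staying optimal: for each k, pieces[k] = 1 + min over i with p[i]+r[k−i]=r[k] of pieces[k−i].
pieces[6] = 2
pieces[7] = 2
pieces[8] = 3
pieces[9] = 3

3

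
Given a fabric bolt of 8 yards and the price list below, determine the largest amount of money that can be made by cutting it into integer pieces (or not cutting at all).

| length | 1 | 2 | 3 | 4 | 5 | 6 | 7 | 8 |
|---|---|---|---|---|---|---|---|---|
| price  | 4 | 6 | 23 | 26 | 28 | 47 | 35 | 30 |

55

Consider every possible first cut. best[k] is the best of p[i]+best[k−i] over all sellable i≤k.
best[1] = 4
best[2] = 8  (first piece 1, then best[1]=4)
best[3] = 23
best[4] = 27  (first piece 1, then best[3]=23)
best[5] = 31  (first piece 1, then best[4]=27)
best[6] = 47
best[7] = 51  (first piece 1, then best[6]=47)
best[8] = 55  (first piece 1, then best[7]=51)
One optimal cutting: 6 + 1 + 1 → $47 + $4 + $4 = $55.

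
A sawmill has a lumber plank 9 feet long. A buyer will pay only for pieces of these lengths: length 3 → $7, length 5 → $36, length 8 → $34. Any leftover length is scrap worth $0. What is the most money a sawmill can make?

43

Build r[k] bottom-up: r[k] = max over allowed piece i of (p[i] + r[k−i]).
r[1] = 0
r[2] = 0
r[3] = 7
r[4] = 7
r[5] = max(7+0, 36+0) = 36
r[6] = max(7+7, 36+0) = 36
r[7] = max(7+7, 36+0) = 36
r[8] = max(7+36, 36+7, 34+0) = 43
r[9] = max(7+36, 36+7, 34+0) = 43
One optimal cutting: pieces 5 + 3 with 1 foot of scrap → $43.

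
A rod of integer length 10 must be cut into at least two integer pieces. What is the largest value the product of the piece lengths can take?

36

Define prod[k] = max over 1≤i<k of i · max(k−i, prod[k−i]); the inner max lets the remainder stay uncut if that's better.
prod[2] = 1×max(1,0) = 1×1 = 1
prod[3] = 1×max(2,1) = 1×2 = 2
prod[4] = 2×max(2,1) = 2×2 = 4
prod[5] = 2×max(3,2) = 2×3 = 6
prod[6] = 3×max(3,2) = 3×3 = 9
prod[7] = 2×max(5,6) = 2×6 = 12
prod[8] = 2×max(6,9) = 2×9 = 18
prod[9] = 3×max(6,9) = 3×9 = 27
prod[10] = 2×max(8,18) = 2×18 = 36
One optimal split: 3 + 3 + 2 + 2; product 3×3×2×2 = 36.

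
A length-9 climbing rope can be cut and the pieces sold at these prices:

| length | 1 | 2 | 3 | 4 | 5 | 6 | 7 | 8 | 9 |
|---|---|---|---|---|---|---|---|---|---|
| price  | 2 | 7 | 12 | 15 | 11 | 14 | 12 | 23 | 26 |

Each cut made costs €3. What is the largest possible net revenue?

30

Let net[k] be the best obtainable value from length k. For each k, try every first piece i and keep the best of price[i] + net[k−i] minus the 3 cut fee when i<k.
net[1] = 2
net[2] = max(2+2-3, 7+0) = 7
net[3] = max(2+7-3, 7+2-3, 12+0) = 12
net[4] = max(2+12-3, 7+7-3, 12+2-3, 15+0) = 15
net[5] = max(2+15-3, 7+12-3, 12+7-3, 15+2-3, 11+0) = 16
net[6] = max(2+16-3, 7+15-3, 12+12-3, 15+7-3, 11+2-3, 14+0) = 21
net[7] = max(2+21-3, 7+16-3, 12+15-3, …, 14+2-3, 12+0) = 24
net[8] = max(2+24-3, 7+21-3, 12+16-3, …, 12+2-3, 23+0) = 27
net[9] = max(2+27-3, 7+24-3, 12+21-3, …, 23+2-3, 26+0) = 30
One optimal plan: pieces 3 + 3 + 3 (2 cuts) → €36 − €6 = €30.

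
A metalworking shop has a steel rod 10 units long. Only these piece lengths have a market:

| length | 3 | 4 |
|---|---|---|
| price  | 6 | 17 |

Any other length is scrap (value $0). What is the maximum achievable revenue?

34

Let best[k] be the best obtainable value from length k. For each k, try every first piece i and keep the best of price[i] + best[k−i].
best[1] = 0
best[2] = 0
best[3] = 6
best[4] = 17
best[5] = 17
best[6] = 17
best[7] = 23  (first piece 3, then best[4]=17)
best[8] = 34  (first piece 4, then best[4]=17)
best[9] = 34
best[10] = 34
One optimal cutting: pieces 4 + 4 with 2 units of scrap → $34.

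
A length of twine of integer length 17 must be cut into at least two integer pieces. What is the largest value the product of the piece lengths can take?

Define prod[k] = max over 1≤i<k of i · max(k−i, prod[k−i]); the inner max lets the remainder stay uncut if that's better.
prod[2] = 1×max(1,0) = 1×1 = 1
prod[3] = 1×max(2,1) = 1×2 = 2
prod[4] = 2×max(2,1) = 2×2 = 4
prod[5] = 2×max(3,2) = 2×3 = 6
prod[6] = 3×max(3,2) = 3×3 = 9
prod[7] = 2×max(5,6) = 2×6 = 12
prod[8] = 2×max(6,9) = 2×9 = 18
prod[9] = 3×max(6,9) = 3×9 = 27
prod[10] = 2×max(8,18) = 2×18 = 36
prod[11] = 2×max(9,27) = 2×27 = 54
prod[12] = 3×max(9,27) = 3×27 = 81
prod[13] = 2×max(11,54) = 2×54 = 108
prod[14] = 2×max(12,81) = 2×81 = 162
prod[15] = 3×max(12,81) = 3×81 = 243
prod[16] = 2×max(14,162) = 2×162 = 324
prod[17] = 2×max(15,243) = 2×243 = 486
One optimal split: 3 + 3 + 3 + 3 + 3 + 2; product 3×3×3×3×3×2 = 486.

486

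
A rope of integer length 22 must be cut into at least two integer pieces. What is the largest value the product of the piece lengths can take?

Let m[k] be the best product for length k (with at least one cut). For each first piece i, the rest contributes max(k−i, m[k−i]).
Small cases: m[2]=1, m[3]=2, m[4]=4, m[5]=6, m[6]=9, m[7]=12, m[8]=18, m[9]=27, m[10]=36, m[11]=54, m[12]=81, m[13]=108, m[14]=162, m[15]=243.
m[16] = max(1·243, 2·162, 3·108, …, 14·2, 15·1) = 324
m[17] = max(1·324, 2·243, 3·162, …, 15·2, 16·1) = 486
m[18] = max(1·486, 2·324, 3·243, …, 16·2, 17·1) = 729
m[19] = max(1·729, 2·486, 3·324, …, 17·2, 18·1) = 972
m[20] = max(1·972, 2·729, 3·486, …, 18·2, 19·1) = 1458
m[21] = max(1·1458, 2·972, 3·729, …, 19·2, 20·1) = 2187
m[22] = max(1·2187, 2·1458, 3·972, …, 20·2, 21·1) = 2916
One optimal split: 3 + 3 + 3 + 3 + 3 + 3 + 2 + 2; product 3·3·3·3·3·3·2·2 = 2916.

2916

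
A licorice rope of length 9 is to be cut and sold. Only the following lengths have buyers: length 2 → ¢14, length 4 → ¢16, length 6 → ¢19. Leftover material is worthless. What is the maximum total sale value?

56

Build best[k] bottom-up: best[k] = max over allowed piece i of (p[i] + best[k−i]).
best[1] = 0
best[2] = 14
best[3] = 14
best[4] = max(14+14, 16+0) = 28
best[5] = max(14+14, 16+0) = 28
best[6] = max(14+28, 16+14, 19+0) = 42
best[7] = max(14+28, 16+14, 19+0) = 42
best[8] = max(14+42, 16+28, 19+14) = 56
best[9] = max(14+42, 16+28, 19+14) = 56
One optimal cutting: pieces 2 + 2 + 2 + 2 with 1 cm of scrap → ¢56.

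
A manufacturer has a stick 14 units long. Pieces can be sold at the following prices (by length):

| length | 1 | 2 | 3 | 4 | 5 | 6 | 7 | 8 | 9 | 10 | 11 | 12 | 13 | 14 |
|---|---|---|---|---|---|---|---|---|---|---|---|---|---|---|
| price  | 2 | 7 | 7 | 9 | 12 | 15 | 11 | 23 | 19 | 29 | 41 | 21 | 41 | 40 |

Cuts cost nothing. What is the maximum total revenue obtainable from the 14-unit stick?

Consider every possible first cut. r[k] is the best of p[i]+r[k−i] over all sellable i≤k.
r[1] = 2
r[2] = max(2+2, 7+0) = 7
r[3] = max(2+7, 7+2, 7+0) = 9
r[4] = max(2+9, 7+7, 7+2, 9+0) = 14
r[5] = max(2+14, 7+9, 7+7, 9+2, 12+0) = 16
r[6] = max(2+16, 7+14, 7+9, 9+7, 12+2, 15+0) = 21
r[7] = max(2+21, 7+16, 7+14, …, 15+2, 11+0) = 23
r[8] = max(2+23, 7+21, 7+16, …, 11+2, 23+0) = 28
r[9] = max(2+28, 7+23, 7+21, …, 23+2, 19+0) = 30
r[10] = max(2+30, 7+28, 7+23, …, 19+2, 29+0) = 35
r[11] = max(2+35, 7+30, 7+28, …, 29+2, 41+0) = 41
r[12] = max(2+41, 7+35, 7+30, …, 41+2, 21+0) = 43
r[13] = max(2+43, 7+41, 7+35, …, 21+2, 41+0) = 48
r[14] = max(2+48, 7+43, 7+41, …, 41+2, 40+0) = 50
One optimal cutting: 11 + 2 + 1 → 41 + 7 + 2 = 50.

50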